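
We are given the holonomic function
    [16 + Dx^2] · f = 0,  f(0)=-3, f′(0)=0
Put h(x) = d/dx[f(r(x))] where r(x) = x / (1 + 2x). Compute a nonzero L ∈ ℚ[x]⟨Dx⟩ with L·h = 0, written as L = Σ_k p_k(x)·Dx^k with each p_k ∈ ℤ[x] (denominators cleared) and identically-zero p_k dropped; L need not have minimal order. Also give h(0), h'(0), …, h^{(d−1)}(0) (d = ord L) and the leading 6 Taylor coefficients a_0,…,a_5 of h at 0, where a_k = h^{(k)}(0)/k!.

L = (40 + 96·x + 96·x^2) + (12 + 72·x + 144·x^2 + 96·x^3)·Dx + (1 + 8·x + 24·x^2 + 32·x^3 + 16·x^4)·Dx^2  (order 2).
h: a_k = 0, 48, -288, 1024, -2560, 19712/5, …
ICs: h(0) = 0, h′(0) = 48.

f: a_k = -3, 0, 24, 0, -32, 0, …
f∘r: x↦r, Dx↦Dx/r' in L_f ⇒ L₀.
Derive L from L₀ (diff closure).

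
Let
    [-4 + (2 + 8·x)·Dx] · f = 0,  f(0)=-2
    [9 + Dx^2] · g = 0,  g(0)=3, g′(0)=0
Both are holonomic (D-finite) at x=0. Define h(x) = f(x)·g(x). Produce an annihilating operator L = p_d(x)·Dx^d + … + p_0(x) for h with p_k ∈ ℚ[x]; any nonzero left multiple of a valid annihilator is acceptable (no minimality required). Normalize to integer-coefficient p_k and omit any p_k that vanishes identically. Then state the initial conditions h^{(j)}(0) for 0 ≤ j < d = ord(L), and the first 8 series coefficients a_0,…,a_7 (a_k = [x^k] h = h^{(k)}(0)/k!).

L = (21 + 72·x + 144·x^2) + (-4 - 16·x)·Dx + (1 + 8·x + 16·x^2)·Dx^2  (order 2).
h: a_k = -6, -12, 39, 30, -57/4, -201/2, 11223/40, -17937/20, …
ICs: h(0) = -6, h′(0) = -12.

f: a_k = -2, -4, 4, -8, 20, -56, 168, -528, …
g: a_k = 3, 0, -27/2, 0, 81/8, 0, -243/80, 0, …
h₀=f·g: eliminate ⇒ L₀, order ≤ 1·2.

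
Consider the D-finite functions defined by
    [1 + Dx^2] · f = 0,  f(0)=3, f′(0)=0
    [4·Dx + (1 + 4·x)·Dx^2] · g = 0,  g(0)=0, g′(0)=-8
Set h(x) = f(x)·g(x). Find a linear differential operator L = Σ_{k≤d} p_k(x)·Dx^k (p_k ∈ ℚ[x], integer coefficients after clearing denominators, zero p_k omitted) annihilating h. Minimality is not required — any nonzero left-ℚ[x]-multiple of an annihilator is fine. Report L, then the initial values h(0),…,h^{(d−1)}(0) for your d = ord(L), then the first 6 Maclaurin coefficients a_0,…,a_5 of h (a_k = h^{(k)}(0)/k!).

L = (-147 - 144·x - 224·x^2 + 256·x^3 + 256·x^4) + (-56 - 160·x + 384·x^2 + 512·x^3)·Dx + (-150 - 160·x - 192·x^2 + 512·x^3 + 512·x^4)·Dx^2 + (-56 - 160·x + 384·x^2 + 512·x^3)·Dx^3 + (-3 - 16·x + 32·x^2 + 256·x^3 + 256·x^4)·Dx^4  (order 4).
h: a_k = 0, -24, 48, -116, 360, -5829/5, …
ICs: h(0) = 0, h′(0) = -24, h′′(0) = 96, h′′′(0) = -696.

f: a_k = 3, 0, -3/2, 0, 1/8, 0, …
g: a_k = 0, -8, 16, -128/3, 128, -2048/5, …
Sym-product of L_f,L_g gives L₀ (≤ ord 4).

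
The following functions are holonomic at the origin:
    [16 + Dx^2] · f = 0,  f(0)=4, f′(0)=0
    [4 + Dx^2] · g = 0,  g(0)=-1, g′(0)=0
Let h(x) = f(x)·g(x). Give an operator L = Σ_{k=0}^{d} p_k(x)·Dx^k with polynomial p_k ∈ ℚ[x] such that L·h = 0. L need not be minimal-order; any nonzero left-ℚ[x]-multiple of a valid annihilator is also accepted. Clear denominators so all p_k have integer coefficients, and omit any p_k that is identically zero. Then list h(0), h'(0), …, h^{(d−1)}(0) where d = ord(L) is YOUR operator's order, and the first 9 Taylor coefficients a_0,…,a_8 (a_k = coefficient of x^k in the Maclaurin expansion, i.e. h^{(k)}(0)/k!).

L = 144 + 40·Dx^2 + Dx^4  (order 4).
h: a_k = -4, 0, 40, 0, -328/3, 0, 1168/9, 0, -26248/315, …
ICs: h(0) = -4, h′(0) = 0, h′′(0) = 80, h′′′(0) = 0.

f: a_k = 4, 0, -32, 0, 128/3, 0, -1024/45, 0, 2048/315, …
g: a_k = -1, 0, 2, 0, -2/3, 0, 4/45, 0, -2/315, …
f·g: L₀ = L_f ⊗_s L_g, ord ≤ 2·2.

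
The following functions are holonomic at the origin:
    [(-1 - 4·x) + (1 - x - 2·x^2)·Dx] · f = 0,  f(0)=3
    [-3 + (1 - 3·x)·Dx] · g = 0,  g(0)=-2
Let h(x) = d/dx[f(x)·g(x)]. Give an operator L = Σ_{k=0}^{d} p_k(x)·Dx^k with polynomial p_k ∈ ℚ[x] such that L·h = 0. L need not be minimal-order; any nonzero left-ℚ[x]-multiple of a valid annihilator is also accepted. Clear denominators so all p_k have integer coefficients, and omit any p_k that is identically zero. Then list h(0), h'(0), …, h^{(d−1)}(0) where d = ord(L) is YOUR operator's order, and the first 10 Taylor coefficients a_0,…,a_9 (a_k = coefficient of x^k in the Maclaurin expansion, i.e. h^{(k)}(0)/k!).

f: a_k = 3, 3, 9, 15, 33, 63, 129, 255, 513, 1023, …
g: a_k = -2, -6, -18, -54, -162, -486, -1458, -4374, -13122, -39366, …
f·g: L₀ = L_f ⊗_s L_g, ord ≤ 1·1.
h=h₀': d/dx-closure on L₀ ⇒ L.
L = (15 - 30·x - 69·x^2 + 48·x^3 + 216·x^4) + (-2 + 9·x + 3·x^2 - 47·x^3 + 15·x^4 + 54·x^5)·Dx  (order 1).
h: a_k = -24, -180, -900, -3864, -15120, -55980, -199500, -692208, -2354616, -7889700, …
ICs: h(0) = -24.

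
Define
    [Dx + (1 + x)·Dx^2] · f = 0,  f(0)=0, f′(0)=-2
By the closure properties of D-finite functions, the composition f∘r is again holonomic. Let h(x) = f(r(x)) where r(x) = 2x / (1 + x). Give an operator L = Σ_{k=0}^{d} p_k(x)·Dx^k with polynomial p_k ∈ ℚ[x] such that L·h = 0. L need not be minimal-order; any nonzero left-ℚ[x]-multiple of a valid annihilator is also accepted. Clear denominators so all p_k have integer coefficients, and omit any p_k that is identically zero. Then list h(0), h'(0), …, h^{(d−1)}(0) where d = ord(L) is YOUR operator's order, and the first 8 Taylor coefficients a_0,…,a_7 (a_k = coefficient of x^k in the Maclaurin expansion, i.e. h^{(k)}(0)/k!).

f: a_k = 0, -2, 1, -2/3, 1/2, -2/5, 1/3, -2/7, …
Substitute x→r, Dx→(1/r')Dx; clear ⇒ L₀.
L = (4 + 6·x)·Dx + (1 + 4·x + 3·x^2)·Dx^2  (order 2).
h: a_k = 0, -4, 8, -52/3, 40, -484/5, 728/3, -4372/7, …
ICs: h(0) = 0, h′(0) = -4.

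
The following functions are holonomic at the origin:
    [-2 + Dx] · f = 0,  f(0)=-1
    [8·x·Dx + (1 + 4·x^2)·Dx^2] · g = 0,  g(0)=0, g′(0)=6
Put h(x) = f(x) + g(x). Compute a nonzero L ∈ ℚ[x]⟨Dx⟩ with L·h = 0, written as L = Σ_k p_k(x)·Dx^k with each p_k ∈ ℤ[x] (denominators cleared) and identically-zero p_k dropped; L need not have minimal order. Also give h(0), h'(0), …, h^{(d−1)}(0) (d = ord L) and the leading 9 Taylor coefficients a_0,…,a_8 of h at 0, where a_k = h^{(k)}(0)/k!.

f: a_k = -1, -2, -2, -4/3, -2/3, -4/15, -4/45, -8/315, -2/315, …
g: a_k = 0, 6, 0, -8, 0, 96/5, 0, -384/7, 0, …
Sum ⇒ L₀ = lclm(L_f,L_g) in ℚ(x)⟨Dx⟩.
L = (8 - 32·x - 32·x^2)·Dx + (-6 + 12·x + 8·x^2 - 16·x^3)·Dx^2 + (1 + 2·x + 4·x^2 + 8·x^3)·Dx^3  (order 3).
h: a_k = -1, 4, -2, -28/3, -2/3, 284/15, -4/45, -17288/315, -2/315, …
ICs: h(0) = -1, h′(0) = 4, h′′(0) = -4.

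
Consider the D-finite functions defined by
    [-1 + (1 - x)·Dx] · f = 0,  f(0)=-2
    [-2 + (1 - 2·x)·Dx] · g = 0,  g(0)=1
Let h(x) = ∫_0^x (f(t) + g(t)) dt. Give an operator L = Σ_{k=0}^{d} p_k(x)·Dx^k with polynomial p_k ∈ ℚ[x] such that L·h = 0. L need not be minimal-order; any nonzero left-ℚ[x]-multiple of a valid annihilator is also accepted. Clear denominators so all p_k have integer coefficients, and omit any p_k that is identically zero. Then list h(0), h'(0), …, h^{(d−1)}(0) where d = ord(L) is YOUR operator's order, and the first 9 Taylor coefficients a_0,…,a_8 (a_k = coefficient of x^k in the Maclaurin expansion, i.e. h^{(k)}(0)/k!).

L = -4·Dx + (6 - 8·x)·Dx^2 + (-1 + 3·x - 2·x^2)·Dx^3  (order 3).
h: a_k = 0, -1, 0, 2/3, 3/2, 14/5, 5, 62/7, 63/4, …
ICs: h(0) = 0, h′(0) = -1, h′′(0) = 0.

f: a_k = -2, -2, -2, -2, -2, -2, -2, -2, -2, …
g: a_k = 1, 2, 4, 8, 16, 32, 64, 128, 256, …
f+g: L₀ = lclm(L_f,L_g), ord ≤ 1+1.
∫: right-multiply L₀ by Dx.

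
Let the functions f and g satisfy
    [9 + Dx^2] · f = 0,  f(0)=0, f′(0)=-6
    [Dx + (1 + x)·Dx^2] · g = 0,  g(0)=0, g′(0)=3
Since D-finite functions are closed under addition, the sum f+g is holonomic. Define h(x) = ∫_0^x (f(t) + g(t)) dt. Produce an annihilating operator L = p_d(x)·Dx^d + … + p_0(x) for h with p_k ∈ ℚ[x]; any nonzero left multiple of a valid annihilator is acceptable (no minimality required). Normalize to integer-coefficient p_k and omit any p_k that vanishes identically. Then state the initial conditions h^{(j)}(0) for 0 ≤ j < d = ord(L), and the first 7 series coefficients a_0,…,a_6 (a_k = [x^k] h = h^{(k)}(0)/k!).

f: a_k = 0, -6, 0, 9, 0, -81/20, 0, …
g: a_k = 0, 3, -3/2, 1, -3/4, 3/5, -1/2, …
Weyl lclm of L_f,L_g ⇒ L₀ (ord ≤ 4).
h=∫h₀ ⇒ L = L₀·Dx.
L = (135 + 162·x + 81·x^2)·Dx^2 + (99 + 261·x + 243·x^2 + 81·x^3)·Dx^3 + (15 + 18·x + 9·x^2)·Dx^4 + (11 + 29·x + 27·x^2 + 9·x^3)·Dx^5  (order 5).
h: a_k = 0, 0, -3/2, -1/2, 5/2, -3/20, -23/40, …
ICs: h(0) = 0, h′(0) = 0, h′′(0) = -3, h′′′(0) = -3, h′′′′(0) = 60.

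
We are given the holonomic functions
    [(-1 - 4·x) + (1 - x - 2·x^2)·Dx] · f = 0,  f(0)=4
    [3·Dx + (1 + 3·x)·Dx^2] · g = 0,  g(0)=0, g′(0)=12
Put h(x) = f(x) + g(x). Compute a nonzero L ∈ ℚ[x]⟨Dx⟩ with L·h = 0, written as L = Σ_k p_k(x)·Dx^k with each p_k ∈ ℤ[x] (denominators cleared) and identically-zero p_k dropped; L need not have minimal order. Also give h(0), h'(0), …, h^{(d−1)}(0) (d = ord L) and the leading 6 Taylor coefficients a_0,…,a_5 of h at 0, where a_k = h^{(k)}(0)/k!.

f: a_k = 4, 4, 12, 20, 44, 84, …
g: a_k = 0, 12, -18, 36, -81, 972/5, …
Sum ⇒ L₀ = lclm(L_f,L_g) in ℚ(x)⟨Dx⟩.
L = (66 + 270·x + 576·x^2 + 336·x^3 + 288·x^4)·Dx + (4 + 96·x + 492·x^2 + 832·x^3 + 696·x^4 + 480·x^5)·Dx^2 + (-3 - 19·x - 25·x^2 + 39·x^3 + 116·x^4 + 164·x^5 + 96·x^6)·Dx^3  (order 3).
h: a_k = 4, 16, -6, 56, -37, 1392/5, …
ICs: h(0) = 4, h′(0) = 16, h′′(0) = -12.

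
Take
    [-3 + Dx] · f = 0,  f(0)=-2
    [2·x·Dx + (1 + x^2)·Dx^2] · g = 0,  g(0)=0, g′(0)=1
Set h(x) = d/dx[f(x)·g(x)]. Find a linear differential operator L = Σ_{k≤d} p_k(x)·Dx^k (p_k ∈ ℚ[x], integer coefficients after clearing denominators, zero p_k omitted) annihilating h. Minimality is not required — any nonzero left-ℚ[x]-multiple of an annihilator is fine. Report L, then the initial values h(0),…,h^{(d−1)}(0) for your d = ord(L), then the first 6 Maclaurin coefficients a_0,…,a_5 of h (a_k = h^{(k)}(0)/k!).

f: a_k = -2, -6, -9, -9, -27/4, -81/20, …
g: a_k = 0, 1, 0, -1/3, 0, 1/5, …
h₀=f·g: eliminate ⇒ L₀, order ≤ 1·2.
Derive L from L₀ (diff closure).
L = (21 - 36·x + 72·x^2 - 36·x^3 + 27·x^4) + (-16 + 18·x - 42·x^2 + 18·x^3 - 18·x^4)·Dx + (3 - 2·x + 6·x^2 - 2·x^3 + 3·x^4)·Dx^2  (order 2).
h: a_k = -2, -12, -25, -28, -83/4, -27/2, …
ICs: h(0) = -2, h′(0) = -12.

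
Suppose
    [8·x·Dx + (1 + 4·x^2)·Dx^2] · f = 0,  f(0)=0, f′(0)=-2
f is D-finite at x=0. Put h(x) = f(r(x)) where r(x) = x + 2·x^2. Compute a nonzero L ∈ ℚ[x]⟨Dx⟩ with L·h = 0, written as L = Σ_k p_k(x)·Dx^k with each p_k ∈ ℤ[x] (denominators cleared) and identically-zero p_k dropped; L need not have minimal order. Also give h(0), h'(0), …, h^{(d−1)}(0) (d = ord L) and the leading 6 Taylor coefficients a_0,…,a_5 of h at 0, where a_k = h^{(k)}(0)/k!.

f: a_k = 0, -2, 0, 8/3, 0, -32/5, …
f∘r: x↦r, Dx↦Dx/r' in L_f ⇒ L₀.
L = (-4 + 8·x + 64·x^2 + 192·x^3 + 192·x^4)·Dx + (1 + 4·x + 4·x^2 + 32·x^3 + 80·x^4 + 64·x^5)·Dx^2  (order 2).
h: a_k = 0, -2, -4, 8/3, 16, 128/5, …
ICs: h(0) = 0, h′(0) = -2.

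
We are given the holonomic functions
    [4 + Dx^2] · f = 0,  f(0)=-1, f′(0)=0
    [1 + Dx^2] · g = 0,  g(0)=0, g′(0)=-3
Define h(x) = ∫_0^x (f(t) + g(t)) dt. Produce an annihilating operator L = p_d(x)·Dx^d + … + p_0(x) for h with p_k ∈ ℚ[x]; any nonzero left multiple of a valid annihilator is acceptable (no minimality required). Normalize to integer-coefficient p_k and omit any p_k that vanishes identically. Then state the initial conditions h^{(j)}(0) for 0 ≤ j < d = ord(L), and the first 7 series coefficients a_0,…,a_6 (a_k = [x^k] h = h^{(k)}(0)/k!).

f: a_k = -1, 0, 2, 0, -2/3, 0, 4/45, …
g: a_k = 0, -3, 0, 1/2, 0, -1/40, 0, …
Sum ⇒ L₀ = lclm(L_f,L_g) in ℚ(x)⟨Dx⟩.
h=∫h₀ ⇒ L = L₀·Dx.
L = 4·Dx + 5·Dx^3 + Dx^5  (order 5).
h: a_k = 0, -1, -3/2, 2/3, 1/8, -2/15, -1/240, …
ICs: h(0) = 0, h′(0) = -1, h′′(0) = -3, h′′′(0) = 4, h′′′′(0) = 3.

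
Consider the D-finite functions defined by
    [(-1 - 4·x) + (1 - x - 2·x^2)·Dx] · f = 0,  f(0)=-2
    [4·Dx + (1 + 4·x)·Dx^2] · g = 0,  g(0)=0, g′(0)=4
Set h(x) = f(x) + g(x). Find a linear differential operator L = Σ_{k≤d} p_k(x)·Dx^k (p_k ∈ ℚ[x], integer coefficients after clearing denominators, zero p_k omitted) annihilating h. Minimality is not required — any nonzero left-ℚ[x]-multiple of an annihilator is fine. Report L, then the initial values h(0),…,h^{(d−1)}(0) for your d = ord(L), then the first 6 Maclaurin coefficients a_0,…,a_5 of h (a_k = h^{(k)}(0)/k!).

L = (156 + 624·x + 1440·x^2 + 768·x^3 + 768·x^4)·Dx + (-1 + 160·x + 1064·x^2 + 1952·x^3 + 1600·x^4 + 1280·x^5)·Dx^2 + (-5 - 39·x - 66·x^2 + 80·x^3 + 240·x^4 + 384·x^5 + 256·x^6)·Dx^3  (order 3).
h: a_k = -2, 2, -14, 34/3, -86, 814/5, …
ICs: h(0) = -2, h′(0) = 2, h′′(0) = -28.

f: a_k = -2, -2, -6, -10, -22, -42, …
g: a_k = 0, 4, -8, 64/3, -64, 1024/5, …
h₀=f+g: left-lcm gives L₀, ord ≤ 3.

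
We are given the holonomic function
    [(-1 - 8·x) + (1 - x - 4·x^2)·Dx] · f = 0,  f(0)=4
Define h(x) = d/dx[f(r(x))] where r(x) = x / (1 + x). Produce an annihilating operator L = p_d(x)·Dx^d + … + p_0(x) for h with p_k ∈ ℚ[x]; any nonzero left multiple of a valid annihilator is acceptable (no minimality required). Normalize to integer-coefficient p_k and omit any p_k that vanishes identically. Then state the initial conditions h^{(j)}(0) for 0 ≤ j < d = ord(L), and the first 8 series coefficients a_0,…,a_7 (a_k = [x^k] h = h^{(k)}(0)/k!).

f: a_k = 4, 4, 20, 36, 116, 260, 724, 1764, …
Substitute x→r, Dx→(1/r')Dx; clear ⇒ L₀.
h=h₀': d/dx-closure on L₀ ⇒ L.
L = (8 + 24·x + 120·x^2 + 72·x^3) + (-1 - 11·x - 15·x^2 + 31·x^3 + 36·x^4)·Dx  (order 1).
h: a_k = 4, 32, 0, 256, -320, 1920, -4032, 14848, …
ICs: h(0) = 4.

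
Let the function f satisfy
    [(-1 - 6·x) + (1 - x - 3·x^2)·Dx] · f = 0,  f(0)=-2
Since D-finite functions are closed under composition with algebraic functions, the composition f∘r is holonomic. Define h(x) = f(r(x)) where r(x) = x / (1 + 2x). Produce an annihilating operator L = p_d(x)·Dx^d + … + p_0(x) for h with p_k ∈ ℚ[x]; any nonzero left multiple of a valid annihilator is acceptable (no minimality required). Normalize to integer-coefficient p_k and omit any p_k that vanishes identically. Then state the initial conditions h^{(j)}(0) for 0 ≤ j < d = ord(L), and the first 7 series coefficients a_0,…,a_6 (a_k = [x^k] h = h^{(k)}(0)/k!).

L = (1 + 8·x) + (-1 - 5·x - 5·x^2 + 2·x^3)·Dx  (order 1).
h: a_k = -2, -2, -4, 10, -34, 112, -370, …
ICs: h(0) = -2.

f: a_k = -2, -2, -8, -14, -38, -80, -194, …
L₀ from L_f via x↦r, Dx↦r'^{-1}Dx.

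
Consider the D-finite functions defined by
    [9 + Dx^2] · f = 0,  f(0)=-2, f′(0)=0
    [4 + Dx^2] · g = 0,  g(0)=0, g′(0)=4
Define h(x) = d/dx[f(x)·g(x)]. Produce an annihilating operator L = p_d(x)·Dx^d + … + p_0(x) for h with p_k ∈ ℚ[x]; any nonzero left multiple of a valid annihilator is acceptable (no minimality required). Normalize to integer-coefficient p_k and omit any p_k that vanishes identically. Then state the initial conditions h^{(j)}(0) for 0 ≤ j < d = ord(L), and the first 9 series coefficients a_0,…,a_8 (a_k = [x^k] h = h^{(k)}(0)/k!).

L = 25 + 26·Dx^2 + Dx^4  (order 4).
h: a_k = -8, 0, 124, 0, -781/3, 0, 19531/90, 0, -488281/5040, …
ICs: h(0) = -8, h′(0) = 0, h′′(0) = 248, h′′′(0) = 0.

f: a_k = -2, 0, 9, 0, -27/4, 0, 81/40, 0, -729/2240, …
g: a_k = 0, 4, 0, -8/3, 0, 8/15, 0, -16/315, 0, …
L₀ := L_f ⊗_s L_g (sym. prod.), ord ≤ 4.
h=h₀': d/dx-closure on L₀ ⇒ L.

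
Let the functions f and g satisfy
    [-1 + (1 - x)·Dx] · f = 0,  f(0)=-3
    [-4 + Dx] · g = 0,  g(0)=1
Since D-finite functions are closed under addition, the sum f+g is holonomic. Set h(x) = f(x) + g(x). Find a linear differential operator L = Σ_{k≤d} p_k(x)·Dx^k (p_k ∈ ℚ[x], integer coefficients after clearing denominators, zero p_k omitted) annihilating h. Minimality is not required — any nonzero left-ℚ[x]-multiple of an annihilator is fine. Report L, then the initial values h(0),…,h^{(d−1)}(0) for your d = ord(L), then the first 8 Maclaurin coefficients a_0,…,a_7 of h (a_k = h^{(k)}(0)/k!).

L = (8 - 16·x) + (-14 + 32·x - 16·x^2)·Dx + (3 - 7·x + 4·x^2)·Dx^2  (order 2).
h: a_k = -2, 1, 5, 23/3, 23/3, 83/15, 121/45, 79/315, …
ICs: h(0) = -2, h′(0) = 1.

f: a_k = -3, -3, -3, -3, -3, -3, -3, -3, …
g: a_k = 1, 4, 8, 32/3, 32/3, 128/15, 256/45, 1024/315, …
h₀=f+g: left-lcm gives L₀, ord ≤ 2.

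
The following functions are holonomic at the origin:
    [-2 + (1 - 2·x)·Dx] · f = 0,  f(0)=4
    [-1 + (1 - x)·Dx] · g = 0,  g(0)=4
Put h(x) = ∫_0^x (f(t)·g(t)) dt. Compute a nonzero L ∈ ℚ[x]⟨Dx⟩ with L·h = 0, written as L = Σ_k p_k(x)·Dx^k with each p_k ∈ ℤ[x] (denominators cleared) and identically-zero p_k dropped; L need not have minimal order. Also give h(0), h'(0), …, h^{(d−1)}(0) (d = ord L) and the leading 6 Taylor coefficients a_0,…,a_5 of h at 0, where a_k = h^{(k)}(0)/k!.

L = (-3 + 4·x)·Dx + (1 - 3·x + 2·x^2)·Dx^2  (order 2).
h: a_k = 0, 16, 24, 112/3, 60, 496/5, …
ICs: h(0) = 0, h′(0) = 16.

f: a_k = 4, 8, 16, 32, 64, 128, …
g: a_k = 4, 4, 4, 4, 4, 4, …
Product ⇒ symmetric product L₀, ord ≤ 1.
∫: right-multiply L₀ by Dx.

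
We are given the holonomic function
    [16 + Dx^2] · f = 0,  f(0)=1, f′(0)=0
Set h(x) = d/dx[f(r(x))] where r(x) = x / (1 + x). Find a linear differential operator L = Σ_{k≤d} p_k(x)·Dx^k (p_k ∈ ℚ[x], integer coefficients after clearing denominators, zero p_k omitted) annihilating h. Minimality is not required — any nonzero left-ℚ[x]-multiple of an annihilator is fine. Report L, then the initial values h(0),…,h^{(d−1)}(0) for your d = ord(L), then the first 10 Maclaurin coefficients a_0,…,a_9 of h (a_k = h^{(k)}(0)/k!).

f: a_k = 1, 0, -8, 0, 32/3, 0, -256/45, 0, 512/315, 0, …
h₀=f(r): pull back L_f along r ⇒ L₀.
h=h₀': d/dx-closure on L₀ ⇒ L.
L = (22 + 12·x + 6·x^2) + (6 + 18·x + 18·x^2 + 6·x^3)·Dx + (1 + 4·x + 6·x^2 + 4·x^3 + x^4)·Dx^2  (order 2).
h: a_k = 0, -16, 48, -160/3, -160/3, 5488/15, -4592/5, 100544/63, -71744/35, 4689808/2835, …
ICs: h(0) = 0, h′(0) = -16.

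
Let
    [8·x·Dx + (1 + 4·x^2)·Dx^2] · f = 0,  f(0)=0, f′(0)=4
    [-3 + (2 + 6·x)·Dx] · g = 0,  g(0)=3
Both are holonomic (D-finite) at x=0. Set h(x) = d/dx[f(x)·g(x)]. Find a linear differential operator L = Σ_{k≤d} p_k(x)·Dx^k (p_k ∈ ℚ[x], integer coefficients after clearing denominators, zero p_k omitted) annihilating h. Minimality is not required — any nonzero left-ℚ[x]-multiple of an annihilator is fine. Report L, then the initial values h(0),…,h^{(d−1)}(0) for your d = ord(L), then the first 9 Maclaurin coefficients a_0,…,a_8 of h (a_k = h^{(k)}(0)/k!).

L = (15 + 1440·x + 1656·x^2 - 3456·x^3 - 1296·x^4) + (172 + 1188·x + 3552·x^2 + 1152·x^3 - 12096·x^4 - 5184·x^5)·Dx + (36 + 152·x + 36·x^2 - 256·x^3 - 864·x^4 - 3456·x^5 - 1728·x^6)·Dx^2  (order 2).
h: a_k = 12, 36, -177/2, -15, 2949/32, 105921/160, -2523957/1280, 3884931/2240, -231364569/57344, …
ICs: h(0) = 12, h′(0) = 36.

f: a_k = 0, 4, 0, -16/3, 0, 64/5, 0, -256/7, 0, …
g: a_k = 3, 9/2, -27/8, 81/16, -1215/128, 5103/256, -45927/1024, 216513/2048, -8444007/32768, …
f·g: L₀ = L_f ⊗_s L_g, ord ≤ 2·1.
h=h₀': d/dx-closure on L₀ ⇒ L.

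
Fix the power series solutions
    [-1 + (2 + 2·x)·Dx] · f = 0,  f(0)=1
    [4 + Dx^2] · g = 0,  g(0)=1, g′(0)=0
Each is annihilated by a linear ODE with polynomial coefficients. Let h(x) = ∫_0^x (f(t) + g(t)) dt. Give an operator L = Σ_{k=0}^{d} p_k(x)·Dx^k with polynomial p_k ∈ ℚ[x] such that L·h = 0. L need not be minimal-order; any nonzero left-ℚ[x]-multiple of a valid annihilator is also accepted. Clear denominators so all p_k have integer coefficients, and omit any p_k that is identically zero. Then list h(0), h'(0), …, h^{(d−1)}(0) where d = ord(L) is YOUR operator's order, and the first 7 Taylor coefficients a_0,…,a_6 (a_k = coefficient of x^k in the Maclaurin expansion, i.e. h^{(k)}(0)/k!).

f: a_k = 1, 1/2, -1/8, 1/16, -5/128, 7/256, -21/1024, …
g: a_k = 1, 0, -2, 0, 2/3, 0, -4/45, …
Sum ⇒ L₀ = lclm(L_f,L_g) in ℚ(x)⟨Dx⟩.
Integrate: L := L₀·Dx.
L = (-76 - 128·x - 64·x^2)·Dx + (120 + 376·x + 384·x^2 + 128·x^3)·Dx^2 + (-19 - 32·x - 16·x^2)·Dx^3 + (30 + 94·x + 96·x^2 + 32·x^3)·Dx^4  (order 4).
h: a_k = 0, 2, 1/4, -17/24, 1/64, 241/1920, 7/1536, …
ICs: h(0) = 0, h′(0) = 2, h′′(0) = 1/2, h′′′(0) = -17/4.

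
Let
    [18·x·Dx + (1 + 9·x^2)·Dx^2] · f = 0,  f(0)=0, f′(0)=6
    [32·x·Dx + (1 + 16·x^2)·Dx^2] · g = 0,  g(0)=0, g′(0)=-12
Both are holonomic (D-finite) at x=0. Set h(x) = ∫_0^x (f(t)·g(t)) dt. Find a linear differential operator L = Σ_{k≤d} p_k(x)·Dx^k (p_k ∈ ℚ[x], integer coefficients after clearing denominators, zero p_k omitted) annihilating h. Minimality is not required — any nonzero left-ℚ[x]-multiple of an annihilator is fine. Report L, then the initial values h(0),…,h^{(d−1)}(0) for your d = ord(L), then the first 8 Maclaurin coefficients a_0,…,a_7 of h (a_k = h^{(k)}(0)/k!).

L = (-3456·x - 144000·x^3 - 1327104·x^5 + 4147200·x^7 + 71663616·x^9)·Dx^2 + (-100 - 11532·x^2 - 259200·x^4 - 1161216·x^6 + 14515200·x^8 + 107495424·x^10)·Dx^3 + (-200·x - 7880·x^3 - 86400·x^5 + 194112·x^7 + 8294400·x^9 + 35831808·x^11)·Dx^4 + (-1 - 50·x^2 - 769·x^4 + 110736·x^8 + 1036800·x^10 + 2985984·x^12)·Dx^5  (order 5).
h: a_k = 0, 0, 0, -24, 0, 120, 0, -30024/35, …
ICs: h(0) = 0, h′(0) = 0, h′′(0) = 0, h′′′(0) = -144, h′′′′(0) = 0.

f: a_k = 0, 6, 0, -18, 0, 486/5, 0, -4374/7, …
g: a_k = 0, -12, 0, 64, 0, -3072/5, 0, 49152/7, …
h₀=f·g: eliminate ⇒ L₀, order ≤ 2·2.
∫: right-multiply L₀ by Dx.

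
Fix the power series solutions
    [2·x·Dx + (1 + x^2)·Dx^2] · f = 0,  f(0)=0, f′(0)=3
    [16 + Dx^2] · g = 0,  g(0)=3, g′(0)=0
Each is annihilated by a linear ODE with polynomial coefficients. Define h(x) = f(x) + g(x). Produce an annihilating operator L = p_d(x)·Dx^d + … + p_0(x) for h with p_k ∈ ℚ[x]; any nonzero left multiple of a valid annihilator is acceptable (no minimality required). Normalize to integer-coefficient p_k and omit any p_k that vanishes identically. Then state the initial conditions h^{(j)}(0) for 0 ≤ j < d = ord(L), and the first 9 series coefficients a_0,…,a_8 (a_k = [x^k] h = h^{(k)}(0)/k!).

L = (64·x + 704·x^3 + 256·x^5)·Dx + (112 + 416·x^2 + 432·x^4 + 128·x^6)·Dx^2 + (4·x + 44·x^3 + 16·x^5)·Dx^3 + (7 + 26·x^2 + 27·x^4 + 8·x^6)·Dx^4  (order 4).
h: a_k = 3, 3, -24, -1, 32, 3/5, -256/15, -3/7, 512/105, …
ICs: h(0) = 3, h′(0) = 3, h′′(0) = -48, h′′′(0) = -6.

f: a_k = 0, 3, 0, -1, 0, 3/5, 0, -3/7, 0, …
g: a_k = 3, 0, -24, 0, 32, 0, -256/15, 0, 512/105, …
Sum ⇒ L₀ = lclm(L_f,L_g) in ℚ(x)⟨Dx⟩.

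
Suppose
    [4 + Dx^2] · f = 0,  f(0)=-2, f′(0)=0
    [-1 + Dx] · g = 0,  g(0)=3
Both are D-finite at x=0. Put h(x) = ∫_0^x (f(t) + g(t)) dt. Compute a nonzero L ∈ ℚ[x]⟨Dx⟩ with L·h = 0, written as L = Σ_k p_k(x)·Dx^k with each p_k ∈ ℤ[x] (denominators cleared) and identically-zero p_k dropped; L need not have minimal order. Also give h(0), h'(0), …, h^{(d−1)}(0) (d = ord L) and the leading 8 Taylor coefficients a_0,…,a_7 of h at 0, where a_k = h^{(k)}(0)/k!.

L = -4·Dx + 4·Dx^2 - Dx^3 + Dx^4  (order 4).
h: a_k = 0, 1, 3/2, 11/6, 1/8, -29/120, 1/240, 131/5040, …
ICs: h(0) = 0, h′(0) = 1, h′′(0) = 3, h′′′(0) = 11.

f: a_k = -2, 0, 4, 0, -4/3, 0, 8/45, 0, …
g: a_k = 3, 3, 3/2, 1/2, 1/8, 1/40, 1/240, 1/1680, …
Weyl lclm of L_f,L_g ⇒ L₀ (ord ≤ 3).
h=∫₀ˣh₀: take L = L₀·Dx.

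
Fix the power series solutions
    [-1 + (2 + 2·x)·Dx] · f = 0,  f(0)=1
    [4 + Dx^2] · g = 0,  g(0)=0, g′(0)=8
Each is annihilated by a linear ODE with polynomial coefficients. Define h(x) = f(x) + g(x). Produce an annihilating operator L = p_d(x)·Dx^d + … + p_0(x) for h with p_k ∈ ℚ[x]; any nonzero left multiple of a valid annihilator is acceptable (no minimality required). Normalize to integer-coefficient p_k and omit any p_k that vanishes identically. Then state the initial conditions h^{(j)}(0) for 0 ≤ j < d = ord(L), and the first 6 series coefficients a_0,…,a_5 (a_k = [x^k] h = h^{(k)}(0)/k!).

f: a_k = 1, 1/2, -1/8, 1/16, -5/128, 7/256, …
g: a_k = 0, 8, 0, -16/3, 0, 16/15, …
Sum ⇒ L₀ = lclm(L_f,L_g) in ℚ(x)⟨Dx⟩.
L = (-76 - 128·x - 64·x^2) + (120 + 376·x + 384·x^2 + 128·x^3)·Dx + (-19 - 32·x - 16·x^2)·Dx^2 + (30 + 94·x + 96·x^2 + 32·x^3)·Dx^3  (order 3).
h: a_k = 1, 17/2, -1/8, -253/48, -5/128, 4201/3840, …
ICs: h(0) = 1, h′(0) = 17/2, h′′(0) = -1/4.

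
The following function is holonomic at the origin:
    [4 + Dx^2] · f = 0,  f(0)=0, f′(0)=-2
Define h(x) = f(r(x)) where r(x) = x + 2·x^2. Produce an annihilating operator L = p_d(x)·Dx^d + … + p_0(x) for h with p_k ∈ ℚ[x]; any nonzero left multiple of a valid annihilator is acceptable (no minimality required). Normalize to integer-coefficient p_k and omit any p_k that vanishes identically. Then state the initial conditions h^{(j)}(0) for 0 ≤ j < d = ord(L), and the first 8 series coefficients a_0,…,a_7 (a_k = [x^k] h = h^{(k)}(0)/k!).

L = (4 + 48·x + 192·x^2 + 256·x^3) - 4·Dx + (1 + 4·x)·Dx^2  (order 2).
h: a_k = 0, -2, -4, 4/3, 8, 236/15, 8, -3352/315, …
ICs: h(0) = 0, h′(0) = -2.

f: a_k = 0, -2, 0, 4/3, 0, -4/15, 0, 8/315, …
L₀ from L_f via x↦r, Dx↦r'^{-1}Dx.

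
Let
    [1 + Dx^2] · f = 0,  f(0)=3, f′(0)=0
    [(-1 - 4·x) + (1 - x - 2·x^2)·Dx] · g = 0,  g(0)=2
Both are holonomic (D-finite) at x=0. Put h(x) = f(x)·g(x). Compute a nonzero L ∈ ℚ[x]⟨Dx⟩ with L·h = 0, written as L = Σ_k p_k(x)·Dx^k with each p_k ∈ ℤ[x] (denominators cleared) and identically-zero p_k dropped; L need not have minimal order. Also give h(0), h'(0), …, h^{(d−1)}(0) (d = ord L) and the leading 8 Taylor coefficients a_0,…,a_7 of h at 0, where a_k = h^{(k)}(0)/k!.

L = (3 + x + 2·x^2) + (2 + 8·x)·Dx + (-1 + x + 2·x^2)·Dx^2  (order 2).
h: a_k = 6, 6, 15, 27, 229/4, 445/4, 27089/120, 53789/120, …
ICs: h(0) = 6, h′(0) = 6.

f: a_k = 3, 0, -3/2, 0, 1/8, 0, -1/240, 0, …
g: a_k = 2, 2, 6, 10, 22, 42, 86, 170, …
h₀=f·g: eliminate ⇒ L₀, order ≤ 2·1.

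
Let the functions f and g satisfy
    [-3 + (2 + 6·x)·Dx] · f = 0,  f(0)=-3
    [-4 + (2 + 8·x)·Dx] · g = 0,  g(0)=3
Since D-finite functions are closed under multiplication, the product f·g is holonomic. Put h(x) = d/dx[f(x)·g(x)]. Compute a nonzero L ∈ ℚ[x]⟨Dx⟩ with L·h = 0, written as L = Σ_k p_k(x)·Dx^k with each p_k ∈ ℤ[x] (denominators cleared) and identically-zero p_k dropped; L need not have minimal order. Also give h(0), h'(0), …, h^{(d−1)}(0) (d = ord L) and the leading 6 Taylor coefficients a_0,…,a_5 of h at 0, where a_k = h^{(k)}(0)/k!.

f: a_k = -3, -9/2, 27/8, -81/16, 1215/128, -5103/256, …
g: a_k = 3, 6, -6, 12, -30, 84, …
h₀=f·g: eliminate ⇒ L₀, order ≤ 1·1.
Differentiate: ansatz ord ≤ ord L₀ ⇒ L.
L = -1 + (-14 - 146·x - 504·x^2 - 576·x^3)·Dx  (order 1).
h: a_k = -63/2, 9/4, -189/16, 1773/32, -62685/256, 534519/512, …
ICs: h(0) = -63/2.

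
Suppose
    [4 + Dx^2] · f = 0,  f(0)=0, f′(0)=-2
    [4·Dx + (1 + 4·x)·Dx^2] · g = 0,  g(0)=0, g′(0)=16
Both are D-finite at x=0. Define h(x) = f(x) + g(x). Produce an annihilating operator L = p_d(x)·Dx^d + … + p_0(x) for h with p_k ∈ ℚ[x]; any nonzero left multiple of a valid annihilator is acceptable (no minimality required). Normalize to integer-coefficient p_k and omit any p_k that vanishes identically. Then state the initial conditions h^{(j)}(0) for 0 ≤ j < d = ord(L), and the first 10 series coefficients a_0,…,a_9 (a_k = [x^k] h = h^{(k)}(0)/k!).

L = (400 + 128·x + 256·x^2)·Dx + (36 + 176·x + 192·x^2 + 256·x^3)·Dx^2 + (100 + 32·x + 64·x^2)·Dx^3 + (9 + 44·x + 48·x^2 + 64·x^3)·Dx^4  (order 4).
h: a_k = 0, 14, -32, 260/3, -256, 12284/15, -8192/3, 421304/45, -32768, 330301436/2835, …
ICs: h(0) = 0, h′(0) = 14, h′′(0) = -64, h′′′(0) = 520.

f: a_k = 0, -2, 0, 4/3, 0, -4/15, 0, 8/315, 0, -4/2835, …
g: a_k = 0, 16, -32, 256/3, -256, 4096/5, -8192/3, 65536/7, -32768, 1048576/9, …
L₀ := lclm(L_f,L_g); ord L₀ ≤ 2+2.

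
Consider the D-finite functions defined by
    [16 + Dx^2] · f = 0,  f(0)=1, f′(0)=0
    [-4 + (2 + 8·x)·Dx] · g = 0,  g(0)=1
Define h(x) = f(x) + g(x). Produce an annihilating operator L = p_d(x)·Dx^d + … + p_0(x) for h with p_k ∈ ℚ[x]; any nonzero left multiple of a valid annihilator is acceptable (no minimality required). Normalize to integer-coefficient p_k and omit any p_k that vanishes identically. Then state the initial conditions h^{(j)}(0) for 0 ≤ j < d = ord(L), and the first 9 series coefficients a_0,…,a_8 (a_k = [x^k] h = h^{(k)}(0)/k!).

L = (-224 - 1024·x - 2048·x^2) + (48 + 704·x + 3072·x^2 + 4096·x^3)·Dx + (-14 - 64·x - 128·x^2)·Dx^2 + (3 + 44·x + 192·x^2 + 256·x^3)·Dx^3  (order 3).
h: a_k = 2, 2, -10, 4, 2/3, 28, -4036/45, 264, -269758/315, …
ICs: h(0) = 2, h′(0) = 2, h′′(0) = -20.

f: a_k = 1, 0, -8, 0, 32/3, 0, -256/45, 0, 512/315, …
g: a_k = 1, 2, -2, 4, -10, 28, -84, 264, -858, …
Sum ⇒ L₀ = lclm(L_f,L_g) in ℚ(x)⟨Dx⟩.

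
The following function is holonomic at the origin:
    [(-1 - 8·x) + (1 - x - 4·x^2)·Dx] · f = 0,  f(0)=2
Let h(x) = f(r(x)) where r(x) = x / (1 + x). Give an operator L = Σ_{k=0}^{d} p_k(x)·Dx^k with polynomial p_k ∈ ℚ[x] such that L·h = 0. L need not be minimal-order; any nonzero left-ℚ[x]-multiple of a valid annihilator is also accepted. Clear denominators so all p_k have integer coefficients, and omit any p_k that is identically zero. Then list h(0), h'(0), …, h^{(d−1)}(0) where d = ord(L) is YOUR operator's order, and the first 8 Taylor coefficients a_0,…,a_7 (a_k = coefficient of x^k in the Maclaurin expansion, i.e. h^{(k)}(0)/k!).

f: a_k = 2, 2, 10, 18, 58, 130, 362, 882, …
Change of var in L_f (x↦r) gives L₀.
L = (1 + 9·x) + (-1 - 2·x + 3·x^2 + 4·x^3)·Dx  (order 1).
h: a_k = 2, 2, 8, 0, 32, -32, 160, -288, …
ICs: h(0) = 2.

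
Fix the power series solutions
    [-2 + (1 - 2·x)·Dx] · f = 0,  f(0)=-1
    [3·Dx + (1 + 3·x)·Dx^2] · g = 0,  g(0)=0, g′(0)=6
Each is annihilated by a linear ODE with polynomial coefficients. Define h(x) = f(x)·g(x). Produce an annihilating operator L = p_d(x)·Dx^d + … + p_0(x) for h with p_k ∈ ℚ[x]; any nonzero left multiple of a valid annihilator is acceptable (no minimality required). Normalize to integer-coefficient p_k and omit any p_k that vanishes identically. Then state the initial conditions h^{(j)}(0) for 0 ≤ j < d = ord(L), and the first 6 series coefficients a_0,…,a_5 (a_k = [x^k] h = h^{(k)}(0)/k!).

f: a_k = -1, -2, -4, -8, -16, -32, …
g: a_k = 0, 6, -9, 18, -81/2, 486/5, …
Sym-product of L_f,L_g gives L₀ (≤ ord 2).
L = 6 + (1 + 18·x)·Dx + (-1 - x + 6·x^2)·Dx^2  (order 2).
h: a_k = 0, -6, -3, -24, -15/2, -561/5, …
ICs: h(0) = 0, h′(0) = -6.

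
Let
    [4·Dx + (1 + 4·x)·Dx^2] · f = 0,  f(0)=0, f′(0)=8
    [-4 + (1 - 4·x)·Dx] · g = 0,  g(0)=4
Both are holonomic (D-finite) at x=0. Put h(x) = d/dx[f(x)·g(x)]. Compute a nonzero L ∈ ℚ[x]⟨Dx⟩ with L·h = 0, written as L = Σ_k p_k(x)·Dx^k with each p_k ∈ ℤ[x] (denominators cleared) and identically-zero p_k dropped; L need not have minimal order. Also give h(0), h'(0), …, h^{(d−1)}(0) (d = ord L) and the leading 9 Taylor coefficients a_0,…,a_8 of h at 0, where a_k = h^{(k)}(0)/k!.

L = 64 + (4 + 80·x)·Dx + (-1 + 16·x^2)·Dx^2  (order 2).
h: a_k = 32, 128, 1280, 14336/3, 96256/3, 606208/5, 10452992/15, 279445504/105, 492568576/35, …
ICs: h(0) = 32, h′(0) = 128.

f: a_k = 0, 8, -16, 128/3, -128, 2048/5, -4096/3, 32768/7, -16384, …
g: a_k = 4, 16, 64, 256, 1024, 4096, 16384, 65536, 262144, …
f·g: L₀ = L_f ⊗_s L_g, ord ≤ 2·1.
h₀' ⇒ L via d/dx closure of L₀.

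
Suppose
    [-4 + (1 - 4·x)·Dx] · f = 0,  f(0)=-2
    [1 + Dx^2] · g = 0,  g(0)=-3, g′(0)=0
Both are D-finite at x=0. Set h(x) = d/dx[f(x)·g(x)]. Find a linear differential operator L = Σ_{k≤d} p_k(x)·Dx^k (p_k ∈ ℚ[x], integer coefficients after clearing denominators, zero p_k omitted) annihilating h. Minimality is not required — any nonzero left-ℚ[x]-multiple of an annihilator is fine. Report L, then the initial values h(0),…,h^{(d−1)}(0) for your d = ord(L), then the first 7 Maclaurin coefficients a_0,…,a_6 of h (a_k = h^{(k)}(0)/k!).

f: a_k = -2, -8, -32, -128, -512, -2048, -8192, …
g: a_k = -3, 0, 3/2, 0, -1/8, 0, 1/240, …
L₀ := L_f ⊗_s L_g (sym. prod.), ord ≤ 2.
h₀' ⇒ L via d/dx closure of L₀.
L = (-31 - 8·x + 16·x^2) + (-8 + 32·x)·Dx + (1 - 8·x + 16·x^2)·Dx^2  (order 2).
h: a_k = 24, 186, 1116, 5953, 29765, 2857439/20, 20002073/30, …
ICs: h(0) = 24, h′(0) = 186.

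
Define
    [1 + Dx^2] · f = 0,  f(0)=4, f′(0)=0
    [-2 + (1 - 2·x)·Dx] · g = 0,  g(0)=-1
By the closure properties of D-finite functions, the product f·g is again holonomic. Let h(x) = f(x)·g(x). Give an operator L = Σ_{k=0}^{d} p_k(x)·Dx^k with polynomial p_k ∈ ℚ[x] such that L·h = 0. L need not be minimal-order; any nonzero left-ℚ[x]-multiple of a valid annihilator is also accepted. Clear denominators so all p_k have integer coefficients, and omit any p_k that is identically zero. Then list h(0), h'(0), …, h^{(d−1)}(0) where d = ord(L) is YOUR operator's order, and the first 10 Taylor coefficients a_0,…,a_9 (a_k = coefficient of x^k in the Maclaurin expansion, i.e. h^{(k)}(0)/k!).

L = (-1 + 2·x) + 4·Dx + (-1 + 2·x)·Dx^2  (order 2).
h: a_k = -4, -8, -14, -28, -337/6, -337/3, -40439/180, -40439/90, -9058337/10080, -9058337/5040, …
ICs: h(0) = -4, h′(0) = -8.

f: a_k = 4, 0, -2, 0, 1/6, 0, -1/180, 0, 1/10080, 0, …
g: a_k = -1, -2, -4, -8, -16, -32, -64, -128, -256, -512, …
h₀=f·g: eliminate ⇒ L₀, order ≤ 2·1.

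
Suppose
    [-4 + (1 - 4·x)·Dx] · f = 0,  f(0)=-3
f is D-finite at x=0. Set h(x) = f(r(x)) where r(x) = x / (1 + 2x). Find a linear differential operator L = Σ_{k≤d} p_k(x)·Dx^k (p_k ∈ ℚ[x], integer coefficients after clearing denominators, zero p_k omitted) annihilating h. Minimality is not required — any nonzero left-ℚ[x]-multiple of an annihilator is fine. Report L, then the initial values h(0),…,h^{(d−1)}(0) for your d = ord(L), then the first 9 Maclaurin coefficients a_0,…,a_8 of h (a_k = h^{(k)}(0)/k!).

L = 4 + (-1 + 4·x^2)·Dx  (order 1).
h: a_k = -3, -12, -24, -48, -96, -192, -384, -768, -1536, …
ICs: h(0) = -3.

f: a_k = -3, -12, -48, -192, -768, -3072, -12288, -49152, -196608, …
L₀ from L_f via x↦r, Dx↦r'^{-1}Dx.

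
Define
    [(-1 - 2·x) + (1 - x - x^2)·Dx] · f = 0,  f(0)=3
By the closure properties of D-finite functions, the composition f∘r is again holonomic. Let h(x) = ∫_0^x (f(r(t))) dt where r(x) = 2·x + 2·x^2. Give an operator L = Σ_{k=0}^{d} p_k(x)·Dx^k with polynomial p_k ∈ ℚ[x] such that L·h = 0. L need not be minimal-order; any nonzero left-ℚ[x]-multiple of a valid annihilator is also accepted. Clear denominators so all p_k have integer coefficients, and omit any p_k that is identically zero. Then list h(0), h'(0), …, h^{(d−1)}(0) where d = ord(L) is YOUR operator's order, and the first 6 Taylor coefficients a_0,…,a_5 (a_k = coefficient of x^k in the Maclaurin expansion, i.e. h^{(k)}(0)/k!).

L = (2 + 12·x + 24·x^2 + 16·x^3)·Dx + (-1 + 2·x + 6·x^2 + 8·x^3 + 4·x^4)·Dx^2  (order 2).
h: a_k = 0, 3, 3, 10, 30, 96, …
ICs: h(0) = 0, h′(0) = 3.

f: a_k = 3, 3, 6, 9, 15, 24, …
Substitute x→r, Dx→(1/r')Dx; clear ⇒ L₀.
∫: right-multiply L₀ by Dx.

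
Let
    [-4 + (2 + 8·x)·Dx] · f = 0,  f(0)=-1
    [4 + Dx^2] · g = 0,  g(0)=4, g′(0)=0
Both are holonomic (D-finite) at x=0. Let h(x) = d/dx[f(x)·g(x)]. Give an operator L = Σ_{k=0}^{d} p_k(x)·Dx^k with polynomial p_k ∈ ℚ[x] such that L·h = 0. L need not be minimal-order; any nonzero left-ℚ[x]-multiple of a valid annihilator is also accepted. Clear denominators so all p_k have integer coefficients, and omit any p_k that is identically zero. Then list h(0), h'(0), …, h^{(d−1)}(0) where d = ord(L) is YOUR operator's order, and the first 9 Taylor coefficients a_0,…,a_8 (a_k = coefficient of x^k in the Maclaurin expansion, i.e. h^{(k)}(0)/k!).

f: a_k = -1, -2, 2, -4, 10, -28, 84, -264, 858, …
g: a_k = 4, 0, -8, 0, 8/3, 0, -16/45, 0, 8/315, …
L₀ := L_f ⊗_s L_g (sym. prod.), ord ≤ 2.
h=h₀': d/dx-closure on L₀ ⇒ L.
L = (8 + 96·x + 256·x^2 + 256·x^3 + 256·x^4) + (2 - 48·x^2 - 64·x^3)·Dx + (1 + 10·x + 36·x^2 + 64·x^3 + 64·x^4)·Dx^2  (order 2).
h: a_k = -8, 32, 0, 256/3, -1280/3, 23552/15, -265216/45, 7020544/315, -2961408/35, …
ICs: h(0) = -8, h′(0) = 32.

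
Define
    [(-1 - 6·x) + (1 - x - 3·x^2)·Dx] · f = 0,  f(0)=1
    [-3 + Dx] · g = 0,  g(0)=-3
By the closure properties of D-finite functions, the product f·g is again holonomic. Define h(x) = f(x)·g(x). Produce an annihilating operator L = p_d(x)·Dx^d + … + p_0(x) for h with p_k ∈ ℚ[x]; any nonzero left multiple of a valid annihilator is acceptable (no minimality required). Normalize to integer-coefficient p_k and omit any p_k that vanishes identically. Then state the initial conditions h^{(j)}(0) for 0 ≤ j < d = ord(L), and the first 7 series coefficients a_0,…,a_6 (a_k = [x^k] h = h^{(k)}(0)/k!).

f: a_k = 1, 1, 4, 7, 19, 40, 97, …
g: a_k = -3, -9, -27/2, -27/2, -81/8, -243/40, -243/80, …
h₀=f·g: eliminate ⇒ L₀, order ≤ 1·1.
L = (4 + 3·x - 9·x^2) + (-1 + x + 3·x^2)·Dx  (order 1).
h: a_k = -3, -12, -69/2, -84, -1581/8, -4557/10, -84129/80, …
ICs: h(0) = -3.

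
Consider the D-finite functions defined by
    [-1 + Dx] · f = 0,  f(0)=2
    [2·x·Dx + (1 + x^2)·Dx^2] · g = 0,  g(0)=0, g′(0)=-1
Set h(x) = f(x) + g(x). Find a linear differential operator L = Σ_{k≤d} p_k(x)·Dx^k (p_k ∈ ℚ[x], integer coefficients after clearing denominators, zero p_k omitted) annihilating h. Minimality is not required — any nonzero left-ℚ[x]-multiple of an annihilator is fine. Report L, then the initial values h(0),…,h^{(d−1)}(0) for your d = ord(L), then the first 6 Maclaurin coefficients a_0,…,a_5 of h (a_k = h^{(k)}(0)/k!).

L = (2 - 4·x - 2·x^2)·Dx + (-3 + 3·x + x^2 - x^3)·Dx^2 + (1 + x + x^2 + x^3)·Dx^3  (order 3).
h: a_k = 2, 1, 1, 2/3, 1/12, -11/60, …
ICs: h(0) = 2, h′(0) = 1, h′′(0) = 2.

f: a_k = 2, 2, 1, 1/3, 1/12, 1/60, …
g: a_k = 0, -1, 0, 1/3, 0, -1/5, …
f+g: L₀ = lclm(L_f,L_g), ord ≤ 1+2.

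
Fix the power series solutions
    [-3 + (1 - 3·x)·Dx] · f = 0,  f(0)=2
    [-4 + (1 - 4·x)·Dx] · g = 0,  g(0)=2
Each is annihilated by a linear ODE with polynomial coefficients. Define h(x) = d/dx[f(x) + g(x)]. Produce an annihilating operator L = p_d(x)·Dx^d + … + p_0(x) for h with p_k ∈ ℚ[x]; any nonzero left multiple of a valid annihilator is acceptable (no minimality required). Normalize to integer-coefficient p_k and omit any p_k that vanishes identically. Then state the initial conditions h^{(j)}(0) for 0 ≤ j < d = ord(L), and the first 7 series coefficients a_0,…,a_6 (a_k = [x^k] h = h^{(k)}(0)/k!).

f: a_k = 2, 6, 18, 54, 162, 486, 1458, …
g: a_k = 2, 8, 32, 128, 512, 2048, 8192, …
Weyl lclm of L_f,L_g ⇒ L₀ (ord ≤ 2).
Differentiate: ansatz ord ≤ ord L₀ ⇒ L.
L = 72 + (-21 + 72·x)·Dx + (1 - 7·x + 12·x^2)·Dx^2  (order 2).
h: a_k = 14, 100, 546, 2696, 12670, 57900, 259994, …
ICs: h(0) = 14, h′(0) = 100.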